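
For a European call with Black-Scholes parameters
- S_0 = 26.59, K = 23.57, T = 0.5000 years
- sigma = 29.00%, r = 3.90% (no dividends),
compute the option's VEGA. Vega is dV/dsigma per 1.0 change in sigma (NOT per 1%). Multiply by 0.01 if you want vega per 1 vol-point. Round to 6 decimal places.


Answer: Vega = 5.509530

Derivation:
d1 = 0.7855492492; d2 = 0.5804882826
phi(d1) = 0.2930293968; exp(-qT) = 1.0000000000; exp(-rT) = 0.9806888952
Vega = S * exp(-qT) * phi(d1) * sqrt(T) = 26.5900 * 1.0000000000 * 0.2930293968 * 0.7071067812 = 5.509530


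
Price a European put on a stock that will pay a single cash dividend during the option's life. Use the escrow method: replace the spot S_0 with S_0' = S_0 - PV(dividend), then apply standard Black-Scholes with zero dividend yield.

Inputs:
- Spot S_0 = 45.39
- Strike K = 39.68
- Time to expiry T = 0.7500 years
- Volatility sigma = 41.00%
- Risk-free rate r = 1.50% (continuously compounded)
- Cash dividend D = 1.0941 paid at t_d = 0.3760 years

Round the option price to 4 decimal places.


PV(D) = D * exp(-r * t_d) = 1.0941 * 0.99437587 = 1.08794664
S_0' = S_0 - PV(D) = 45.3900 - 1.08794664 = 44.30205336
d1 = (ln(S_0'/K) + (r + sigma^2/2)*T) / (sigma*sqrt(T)) = 0.51953426
d2 = d1 - sigma*sqrt(T) = 0.16446384
exp(-rT) = 0.98881304
N(-d1) = 0.30169411; N(-d2) = 0.43468300
P = K * exp(-rT) * N(-d2) - S_0' * N(-d1) = 39.6800 * 0.98881304 * 0.43468300 - 44.30205336 * 0.30169411 = 3.6896

Answer: Price = 3.6896


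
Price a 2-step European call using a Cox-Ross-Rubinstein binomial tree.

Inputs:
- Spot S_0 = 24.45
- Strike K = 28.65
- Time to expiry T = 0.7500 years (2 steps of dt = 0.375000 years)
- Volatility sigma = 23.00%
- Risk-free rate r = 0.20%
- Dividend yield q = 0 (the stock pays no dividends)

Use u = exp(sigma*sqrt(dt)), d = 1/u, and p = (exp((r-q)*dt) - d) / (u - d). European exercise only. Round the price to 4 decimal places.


dt = T/N = 0.375000
u = exp(sigma*sqrt(dt)) = 1.151247; d = 1/u = 0.868623
p = (exp((r-q)*dt) - d) / (u - d) = 0.467501
Discount per step: exp(-r*dt) = 0.999250
Stock lattice S(k, i) with i counting down-moves:
  k=0: S(0,0) = 24.4500
  k=1: S(1,0) = 28.1480; S(1,1) = 21.2378
  k=2: S(2,0) = 32.4053; S(2,1) = 24.4500; S(2,2) = 18.4477
Terminal payoffs V(N, i) = max(S_T - K, 0):
  V(2,0) = 3.755285; V(2,1) = 0.000000; V(2,2) = 0.000000
Backward induction: V(k, i) = exp(-r*dt) * [p * V(k+1, i) + (1-p) * V(k+1, i+1)].
  V(1,0) = exp(-r*dt) * [p*3.755285 + (1-p)*0.000000] = 1.754285
  V(1,1) = exp(-r*dt) * [p*0.000000 + (1-p)*0.000000] = 0.000000
  V(0,0) = exp(-r*dt) * [p*1.754285 + (1-p)*0.000000] = 0.819516

Answer: Price = V(0,0) = 0.8195


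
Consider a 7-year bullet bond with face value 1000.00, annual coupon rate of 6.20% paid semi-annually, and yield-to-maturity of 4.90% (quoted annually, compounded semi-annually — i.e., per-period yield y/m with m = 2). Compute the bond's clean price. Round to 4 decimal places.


Coupon per period c = face * coupon_rate / m = 31.000000
Periods per year m = 2; per-period yield y/m = 0.024500
Number of cashflows N = 14
Cashflows (t years, CF_t, discount factor 1/(1+y/m)^(m*t), PV):
  t = 0.5000: CF_t = 31.000000, DF = 0.976086, PV = 30.258663
  t = 1.0000: CF_t = 31.000000, DF = 0.952744, PV = 29.535054
  t = 1.5000: CF_t = 31.000000, DF = 0.929960, PV = 28.828750
  t = 2.0000: CF_t = 31.000000, DF = 0.907721, PV = 28.139336
  t = 2.5000: CF_t = 31.000000, DF = 0.886013, PV = 27.466409
  t = 3.0000: CF_t = 31.000000, DF = 0.864825, PV = 26.809574
  t = 3.5000: CF_t = 31.000000, DF = 0.844143, PV = 26.168447
  t = 4.0000: CF_t = 31.000000, DF = 0.823957, PV = 25.542652
  t = 4.5000: CF_t = 31.000000, DF = 0.804252, PV = 24.931823
  t = 5.0000: CF_t = 31.000000, DF = 0.785019, PV = 24.335600
  t = 5.5000: CF_t = 31.000000, DF = 0.766246, PV = 23.753636
  t = 6.0000: CF_t = 31.000000, DF = 0.747922, PV = 23.185589
  t = 6.5000: CF_t = 31.000000, DF = 0.730036, PV = 22.631127
  t = 7.0000: CF_t = 1031.000000, DF = 0.712578, PV = 734.668107
Price P = sum_t PV_t = 1076.254768

Answer: Price = 1076.2548


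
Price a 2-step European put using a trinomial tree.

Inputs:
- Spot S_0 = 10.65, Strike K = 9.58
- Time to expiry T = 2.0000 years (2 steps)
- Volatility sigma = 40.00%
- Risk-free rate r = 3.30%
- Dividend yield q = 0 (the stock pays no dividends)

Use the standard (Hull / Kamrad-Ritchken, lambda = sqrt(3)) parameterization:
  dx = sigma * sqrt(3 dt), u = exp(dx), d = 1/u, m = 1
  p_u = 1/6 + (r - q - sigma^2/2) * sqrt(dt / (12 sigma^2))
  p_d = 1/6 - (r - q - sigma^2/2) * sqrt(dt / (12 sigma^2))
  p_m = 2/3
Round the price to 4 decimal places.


Answer: Price = V(0,0) = 1.3254

Derivation:
dt = T/N = 1.000000; dx = sigma*sqrt(3*dt) = 0.692820
u = exp(dx) = 1.999346; d = 1/u = 0.500163
p_u = 0.132747, p_m = 0.666667, p_d = 0.200586
Discount per step: exp(-r*dt) = 0.967539
Stock lattice S(k, j) with j the centered position index:
  k=0: S(0,+0) = 10.6500
  k=1: S(1,-1) = 5.3267; S(1,+0) = 10.6500; S(1,+1) = 21.2930
  k=2: S(2,-2) = 2.6642; S(2,-1) = 5.3267; S(2,+0) = 10.6500; S(2,+1) = 21.2930; S(2,+2) = 42.5722
Terminal payoffs V(N, j) = max(K - S_T, 0):
  V(2,-2) = 6.915759; V(2,-1) = 4.253259; V(2,+0) = 0.000000; V(2,+1) = 0.000000; V(2,+2) = 0.000000
Backward induction: V(k, j) = exp(-r*dt) * [p_u * V(k+1, j+1) + p_m * V(k+1, j) + p_d * V(k+1, j-1)]
  V(1,-1) = exp(-r*dt) * [p_u*0.000000 + p_m*4.253259 + p_d*6.915759] = 4.085635
  V(1,+0) = exp(-r*dt) * [p_u*0.000000 + p_m*0.000000 + p_d*4.253259] = 0.825450
  V(1,+1) = exp(-r*dt) * [p_u*0.000000 + p_m*0.000000 + p_d*0.000000] = 0.000000
  V(0,+0) = exp(-r*dt) * [p_u*0.000000 + p_m*0.825450 + p_d*4.085635] = 1.325355


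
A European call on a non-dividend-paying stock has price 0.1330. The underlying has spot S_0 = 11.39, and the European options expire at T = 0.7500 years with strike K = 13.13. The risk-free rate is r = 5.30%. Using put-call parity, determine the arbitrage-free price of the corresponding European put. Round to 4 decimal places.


Answer: Put price = 1.3613

Derivation:
Put-call parity: C - P = S_0 * exp(-qT) - K * exp(-rT).
S_0 * exp(-qT) = 11.3900 * 1.00000000 = 11.39000000
K * exp(-rT) = 13.1300 * 0.96102967 = 12.61831952
P = C - S*exp(-qT) + K*exp(-rT)
P = 0.1330 - 11.39000000 + 12.61831952 = 1.3613


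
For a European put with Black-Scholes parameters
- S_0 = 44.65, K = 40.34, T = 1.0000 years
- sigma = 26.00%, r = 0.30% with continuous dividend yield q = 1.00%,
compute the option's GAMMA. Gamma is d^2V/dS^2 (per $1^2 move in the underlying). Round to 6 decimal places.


d1 = 0.4935029800; d2 = 0.2335029800
phi(d1) = 0.3532034195; exp(-qT) = 0.9900498337; exp(-rT) = 0.9970044955
Gamma = exp(-qT) * phi(d1) / (S * sigma * sqrt(T)) = 0.9900498337 * 0.3532034195 / (44.6500 * 0.2600 * 1.0000000000) = 0.030122

Answer: Gamma = 0.030122


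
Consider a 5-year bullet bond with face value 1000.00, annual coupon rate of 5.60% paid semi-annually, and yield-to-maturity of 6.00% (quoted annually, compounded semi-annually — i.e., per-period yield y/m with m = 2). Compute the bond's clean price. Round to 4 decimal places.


Answer: Price = 982.9396

Derivation:
Coupon per period c = face * coupon_rate / m = 28.000000
Periods per year m = 2; per-period yield y/m = 0.030000
Number of cashflows N = 10
Cashflows (t years, CF_t, discount factor 1/(1+y/m)^(m*t), PV):
  t = 0.5000: CF_t = 28.000000, DF = 0.970874, PV = 27.184466
  t = 1.0000: CF_t = 28.000000, DF = 0.942596, PV = 26.392685
  t = 1.5000: CF_t = 28.000000, DF = 0.915142, PV = 25.623966
  t = 2.0000: CF_t = 28.000000, DF = 0.888487, PV = 24.877637
  t = 2.5000: CF_t = 28.000000, DF = 0.862609, PV = 24.153046
  t = 3.0000: CF_t = 28.000000, DF = 0.837484, PV = 23.449559
  t = 3.5000: CF_t = 28.000000, DF = 0.813092, PV = 22.766562
  t = 4.0000: CF_t = 28.000000, DF = 0.789409, PV = 22.103459
  t = 4.5000: CF_t = 28.000000, DF = 0.766417, PV = 21.459669
  t = 5.0000: CF_t = 1028.000000, DF = 0.744094, PV = 764.928545
Price P = sum_t PV_t = 982.939594


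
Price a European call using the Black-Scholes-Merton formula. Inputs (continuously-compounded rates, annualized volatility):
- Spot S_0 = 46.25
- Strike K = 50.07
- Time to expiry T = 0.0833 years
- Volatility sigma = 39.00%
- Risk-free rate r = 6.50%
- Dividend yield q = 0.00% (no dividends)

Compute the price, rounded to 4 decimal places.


Answer: Price = 0.8290

Derivation:
d1 = (ln(S/K) + (r - q + 0.5*sigma^2) * T) / (sigma * sqrt(T)) = -0.60066299
d2 = d1 - sigma * sqrt(T) = -0.71322378
exp(-rT) = 0.99460013; exp(-qT) = 1.00000000
C = S_0 * exp(-qT) * N(d1) - K * exp(-rT) * N(d2)
N(d1) = 0.27403224; N(d2) = 0.23785365
C = 46.2500 * 1.00000000 * 0.27403224 - 50.0700 * 0.99460013 * 0.23785365 = 0.8290


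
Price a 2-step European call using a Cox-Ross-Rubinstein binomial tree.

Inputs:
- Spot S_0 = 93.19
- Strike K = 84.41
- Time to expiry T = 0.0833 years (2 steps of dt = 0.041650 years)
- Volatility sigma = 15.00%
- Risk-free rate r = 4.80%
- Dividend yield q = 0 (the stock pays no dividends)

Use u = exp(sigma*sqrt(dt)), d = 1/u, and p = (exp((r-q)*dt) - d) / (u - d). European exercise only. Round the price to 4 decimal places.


dt = T/N = 0.041650
u = exp(sigma*sqrt(dt)) = 1.031086; d = 1/u = 0.969851
p = (exp((r-q)*dt) - d) / (u - d) = 0.525028
Discount per step: exp(-r*dt) = 0.998003
Stock lattice S(k, i) with i counting down-moves:
  k=0: S(0,0) = 93.1900
  k=1: S(1,0) = 96.0869; S(1,1) = 90.3804
  k=2: S(2,0) = 99.0738; S(2,1) = 93.1900; S(2,2) = 87.6556
Terminal payoffs V(N, i) = max(S_T - K, 0):
  V(2,0) = 14.663838; V(2,1) = 8.780000; V(2,2) = 3.245593
Backward induction: V(k, i) = exp(-r*dt) * [p * V(k+1, i) + (1-p) * V(k+1, i+1)].
  V(1,0) = exp(-r*dt) * [p*14.663838 + (1-p)*8.780000] = 11.845477
  V(1,1) = exp(-r*dt) * [p*8.780000 + (1-p)*3.245593] = 6.139028
  V(0,0) = exp(-r*dt) * [p*11.845477 + (1-p)*6.139028] = 9.116831

Answer: Price = V(0,0) = 9.1168


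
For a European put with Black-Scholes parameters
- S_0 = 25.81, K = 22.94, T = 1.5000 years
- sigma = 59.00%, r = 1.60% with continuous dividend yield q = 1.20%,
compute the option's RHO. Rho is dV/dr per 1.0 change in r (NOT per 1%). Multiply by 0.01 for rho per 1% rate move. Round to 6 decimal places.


Answer: Rho = -19.326350

Derivation:
d1 = 0.5327362056; d2 = -0.1898632685
phi(d1) = 0.3461640561; exp(-qT) = 0.9821610324; exp(-rT) = 0.9762857098
N(-d2) = 0.5752918618
Rho = -K*T*exp(-rT)*N(-d2) = -22.9400 * 1.5000 * 0.9762857098 * 0.5752918618 = -19.326350


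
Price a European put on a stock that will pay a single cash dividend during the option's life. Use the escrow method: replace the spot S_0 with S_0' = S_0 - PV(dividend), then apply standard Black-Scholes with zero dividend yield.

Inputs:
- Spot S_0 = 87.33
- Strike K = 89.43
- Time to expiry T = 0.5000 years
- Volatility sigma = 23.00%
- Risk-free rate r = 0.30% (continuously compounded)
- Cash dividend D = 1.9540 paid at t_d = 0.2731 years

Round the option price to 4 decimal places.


PV(D) = D * exp(-r * t_d) = 1.9540 * 0.99918104 = 1.95239974
S_0' = S_0 - PV(D) = 87.3300 - 1.95239974 = 85.37760026
d1 = (ln(S_0'/K) + (r + sigma^2/2)*T) / (sigma*sqrt(T)) = -0.19459223
d2 = d1 - sigma*sqrt(T) = -0.35722679
exp(-rT) = 0.99850112
N(-d1) = 0.57714391; N(-d2) = 0.63953898
P = K * exp(-rT) * N(-d2) - S_0' * N(-d1) = 89.4300 * 0.99850112 * 0.63953898 - 85.37760026 * 0.57714391 = 7.8331

Answer: Price = 7.8331


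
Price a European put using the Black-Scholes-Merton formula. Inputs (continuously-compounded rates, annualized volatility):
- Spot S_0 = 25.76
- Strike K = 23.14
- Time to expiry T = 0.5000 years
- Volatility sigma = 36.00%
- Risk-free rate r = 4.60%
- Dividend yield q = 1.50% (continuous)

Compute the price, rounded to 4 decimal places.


d1 = (ln(S/K) + (r - q + 0.5*sigma^2) * T) / (sigma * sqrt(T)) = 0.60952675
d2 = d1 - sigma * sqrt(T) = 0.35496831
exp(-rT) = 0.97726248; exp(-qT) = 0.99252805
P = K * exp(-rT) * N(-d2) - S_0 * exp(-qT) * N(-d1)
N(-d1) = 0.27108767; N(-d2) = 0.36130667
P = 23.1400 * 0.97726248 * 0.36130667 - 25.7600 * 0.99252805 * 0.27108767 = 1.2395

Answer: Price = 1.2395


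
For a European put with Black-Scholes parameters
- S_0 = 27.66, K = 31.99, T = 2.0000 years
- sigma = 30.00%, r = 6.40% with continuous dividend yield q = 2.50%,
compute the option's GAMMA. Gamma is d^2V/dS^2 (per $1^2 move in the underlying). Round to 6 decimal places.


Answer: Gamma = 0.032292

Derivation:
d1 = 0.0531837927; d2 = -0.3710802760
phi(d1) = 0.3983784719; exp(-qT) = 0.9512294245; exp(-rT) = 0.8798533791
Gamma = exp(-qT) * phi(d1) / (S * sigma * sqrt(T)) = 0.9512294245 * 0.3983784719 / (27.6600 * 0.3000 * 1.4142135624) = 0.032292


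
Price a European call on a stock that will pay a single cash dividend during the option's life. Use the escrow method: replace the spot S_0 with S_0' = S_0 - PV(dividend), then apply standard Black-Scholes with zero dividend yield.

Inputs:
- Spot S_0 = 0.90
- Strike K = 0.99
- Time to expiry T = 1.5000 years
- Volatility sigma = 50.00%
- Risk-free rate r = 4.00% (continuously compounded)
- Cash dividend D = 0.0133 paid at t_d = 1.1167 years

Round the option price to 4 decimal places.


PV(D) = D * exp(-r * t_d) = 0.0133 * 0.95631493 = 0.01271899
S_0' = S_0 - PV(D) = 0.9000 - 0.01271899 = 0.88728101
d1 = (ln(S_0'/K) + (r + sigma^2/2)*T) / (sigma*sqrt(T)) = 0.22528251
d2 = d1 - sigma*sqrt(T) = -0.38708992
exp(-rT) = 0.94176453
N(d1) = 0.58912025; N(d2) = 0.34934482
C = S_0' * N(d1) - K * exp(-rT) * N(d2) = 0.88728101 * 0.58912025 - 0.9900 * 0.94176453 * 0.34934482 = 0.1970

Answer: Price = 0.1970


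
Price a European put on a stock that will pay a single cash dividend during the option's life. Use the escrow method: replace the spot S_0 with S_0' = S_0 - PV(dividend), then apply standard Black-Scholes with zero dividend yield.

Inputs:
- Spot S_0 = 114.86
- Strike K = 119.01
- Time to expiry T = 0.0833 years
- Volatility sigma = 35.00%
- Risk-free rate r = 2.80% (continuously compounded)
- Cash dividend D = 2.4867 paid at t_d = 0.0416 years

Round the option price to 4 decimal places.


Answer: Price = 8.5063

Derivation:
PV(D) = D * exp(-r * t_d) = 2.4867 * 0.99883588 = 2.48380518
S_0' = S_0 - PV(D) = 114.8600 - 2.48380518 = 112.37619482
d1 = (ln(S_0'/K) + (r + sigma^2/2)*T) / (sigma*sqrt(T)) = -0.49418735
d2 = d1 - sigma*sqrt(T) = -0.59520344
exp(-rT) = 0.99767032
N(-d1) = 0.68941306; N(-d2) = 0.72414625
P = K * exp(-rT) * N(-d2) - S_0' * N(-d1) = 119.0100 * 0.99767032 * 0.72414625 - 112.37619482 * 0.68941306 = 8.5063


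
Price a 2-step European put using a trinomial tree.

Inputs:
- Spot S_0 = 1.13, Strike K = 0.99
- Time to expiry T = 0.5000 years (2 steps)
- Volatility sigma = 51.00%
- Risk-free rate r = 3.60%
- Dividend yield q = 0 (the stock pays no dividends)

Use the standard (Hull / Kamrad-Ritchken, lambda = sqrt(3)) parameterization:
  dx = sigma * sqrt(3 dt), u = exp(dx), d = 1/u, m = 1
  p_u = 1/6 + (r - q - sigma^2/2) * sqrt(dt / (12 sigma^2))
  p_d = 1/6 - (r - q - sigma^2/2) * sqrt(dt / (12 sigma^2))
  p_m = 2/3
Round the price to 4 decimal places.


Answer: Price = V(0,0) = 0.0859

Derivation:
dt = T/N = 0.250000; dx = sigma*sqrt(3*dt) = 0.441673
u = exp(dx) = 1.555307; d = 1/u = 0.642960
p_u = 0.140049, p_m = 0.666667, p_d = 0.193284
Discount per step: exp(-r*dt) = 0.991040
Stock lattice S(k, j) with j the centered position index:
  k=0: S(0,+0) = 1.1300
  k=1: S(1,-1) = 0.7265; S(1,+0) = 1.1300; S(1,+1) = 1.7575
  k=2: S(2,-2) = 0.4671; S(2,-1) = 0.7265; S(2,+0) = 1.1300; S(2,+1) = 1.7575; S(2,+2) = 2.7334
Terminal payoffs V(N, j) = max(K - S_T, 0):
  V(2,-2) = 0.522861; V(2,-1) = 0.263455; V(2,+0) = 0.000000; V(2,+1) = 0.000000; V(2,+2) = 0.000000
Backward induction: V(k, j) = exp(-r*dt) * [p_u * V(k+1, j+1) + p_m * V(k+1, j) + p_d * V(k+1, j-1)]
  V(1,-1) = exp(-r*dt) * [p_u*0.000000 + p_m*0.263455 + p_d*0.522861] = 0.274219
  V(1,+0) = exp(-r*dt) * [p_u*0.000000 + p_m*0.000000 + p_d*0.263455] = 0.050466
  V(1,+1) = exp(-r*dt) * [p_u*0.000000 + p_m*0.000000 + p_d*0.000000] = 0.000000
  V(0,+0) = exp(-r*dt) * [p_u*0.000000 + p_m*0.050466 + p_d*0.274219] = 0.085869


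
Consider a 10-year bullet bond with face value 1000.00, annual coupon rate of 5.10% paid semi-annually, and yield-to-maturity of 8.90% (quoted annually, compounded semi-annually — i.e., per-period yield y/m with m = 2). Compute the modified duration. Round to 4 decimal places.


Answer: Modified duration = 7.2554

Derivation:
Coupon per period c = face * coupon_rate / m = 25.500000
Periods per year m = 2; per-period yield y/m = 0.044500
Number of cashflows N = 20
Cashflows (t years, CF_t, discount factor 1/(1+y/m)^(m*t), PV):
  t = 0.5000: CF_t = 25.500000, DF = 0.957396, PV = 24.413595
  t = 1.0000: CF_t = 25.500000, DF = 0.916607, PV = 23.373475
  t = 1.5000: CF_t = 25.500000, DF = 0.877556, PV = 22.377669
  t = 2.0000: CF_t = 25.500000, DF = 0.840168, PV = 21.424288
  t = 2.5000: CF_t = 25.500000, DF = 0.804374, PV = 20.511525
  t = 3.0000: CF_t = 25.500000, DF = 0.770104, PV = 19.637650
  t = 3.5000: CF_t = 25.500000, DF = 0.737294, PV = 18.801005
  t = 4.0000: CF_t = 25.500000, DF = 0.705883, PV = 18.000005
  t = 4.5000: CF_t = 25.500000, DF = 0.675809, PV = 17.233131
  t = 5.0000: CF_t = 25.500000, DF = 0.647017, PV = 16.498928
  t = 5.5000: CF_t = 25.500000, DF = 0.619451, PV = 15.796006
  t = 6.0000: CF_t = 25.500000, DF = 0.593060, PV = 15.123031
  t = 6.5000: CF_t = 25.500000, DF = 0.567793, PV = 14.478728
  t = 7.0000: CF_t = 25.500000, DF = 0.543603, PV = 13.861874
  t = 7.5000: CF_t = 25.500000, DF = 0.520443, PV = 13.271302
  t = 8.0000: CF_t = 25.500000, DF = 0.498270, PV = 12.705889
  t = 8.5000: CF_t = 25.500000, DF = 0.477042, PV = 12.164566
  t = 9.0000: CF_t = 25.500000, DF = 0.456718, PV = 11.646306
  t = 9.5000: CF_t = 25.500000, DF = 0.437260, PV = 11.150125
  t = 10.0000: CF_t = 1025.500000, DF = 0.418631, PV = 429.305822
Price P = sum_t PV_t = 751.774922
First compute Macaulay numerator sum_t t * PV_t:
  t * PV_t at t = 0.5000: 12.206798
  t * PV_t at t = 1.0000: 23.373475
  t * PV_t at t = 1.5000: 33.566504
  t * PV_t at t = 2.0000: 42.848577
  t * PV_t at t = 2.5000: 51.278813
  t * PV_t at t = 3.0000: 58.912950
  t * PV_t at t = 3.5000: 65.803518
  t * PV_t at t = 4.0000: 72.000020
  t * PV_t at t = 4.5000: 77.549088
  t * PV_t at t = 5.0000: 82.494642
  t * PV_t at t = 5.5000: 86.878034
  t * PV_t at t = 6.0000: 90.738187
  t * PV_t at t = 6.5000: 94.111731
  t * PV_t at t = 7.0000: 97.033121
  t * PV_t at t = 7.5000: 99.534761
  t * PV_t at t = 8.0000: 101.647115
  t * PV_t at t = 8.5000: 103.398813
  t * PV_t at t = 9.0000: 104.816751
  t * PV_t at t = 9.5000: 105.926188
  t * PV_t at t = 10.0000: 4293.058222
Macaulay duration D = 5697.177308 / 751.774922 = 7.578302
Modified duration = D / (1 + y/m) = 7.578302 / (1 + 0.044500) = 7.255435


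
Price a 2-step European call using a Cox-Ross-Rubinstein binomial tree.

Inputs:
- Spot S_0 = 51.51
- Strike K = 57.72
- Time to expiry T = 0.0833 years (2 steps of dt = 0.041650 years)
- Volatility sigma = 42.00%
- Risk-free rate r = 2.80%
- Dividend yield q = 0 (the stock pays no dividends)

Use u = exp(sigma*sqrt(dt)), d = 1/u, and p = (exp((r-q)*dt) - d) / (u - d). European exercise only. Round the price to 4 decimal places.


Answer: Price = V(0,0) = 0.8044

Derivation:
dt = T/N = 0.041650
u = exp(sigma*sqrt(dt)) = 1.089496; d = 1/u = 0.917856
p = (exp((r-q)*dt) - d) / (u - d) = 0.485383
Discount per step: exp(-r*dt) = 0.998834
Stock lattice S(k, i) with i counting down-moves:
  k=0: S(0,0) = 51.5100
  k=1: S(1,0) = 56.1199; S(1,1) = 47.2788
  k=2: S(2,0) = 61.1424; S(2,1) = 51.5100; S(2,2) = 43.3951
Terminal payoffs V(N, i) = max(S_T - K, 0):
  V(2,0) = 3.422423; V(2,1) = 0.000000; V(2,2) = 0.000000
Backward induction: V(k, i) = exp(-r*dt) * [p * V(k+1, i) + (1-p) * V(k+1, i+1)].
  V(1,0) = exp(-r*dt) * [p*3.422423 + (1-p)*0.000000] = 1.659249
  V(1,1) = exp(-r*dt) * [p*0.000000 + (1-p)*0.000000] = 0.000000
  V(0,0) = exp(-r*dt) * [p*1.659249 + (1-p)*0.000000] = 0.804432


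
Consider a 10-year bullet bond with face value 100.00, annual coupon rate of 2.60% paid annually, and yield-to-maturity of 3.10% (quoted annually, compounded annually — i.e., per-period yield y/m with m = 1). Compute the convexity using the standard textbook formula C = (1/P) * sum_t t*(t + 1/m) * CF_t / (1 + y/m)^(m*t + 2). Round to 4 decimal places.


Coupon per period c = face * coupon_rate / m = 2.600000
Periods per year m = 1; per-period yield y/m = 0.031000
Number of cashflows N = 10
Cashflows (t years, CF_t, discount factor 1/(1+y/m)^(m*t), PV):
  t = 1.0000: CF_t = 2.600000, DF = 0.969932, PV = 2.521823
  t = 2.0000: CF_t = 2.600000, DF = 0.940768, PV = 2.445998
  t = 3.0000: CF_t = 2.600000, DF = 0.912481, PV = 2.372452
  t = 4.0000: CF_t = 2.600000, DF = 0.885045, PV = 2.301117
  t = 5.0000: CF_t = 2.600000, DF = 0.858434, PV = 2.231927
  t = 6.0000: CF_t = 2.600000, DF = 0.832622, PV = 2.164818
  t = 7.0000: CF_t = 2.600000, DF = 0.807587, PV = 2.099726
  t = 8.0000: CF_t = 2.600000, DF = 0.783305, PV = 2.036592
  t = 9.0000: CF_t = 2.600000, DF = 0.759752, PV = 1.975356
  t = 10.0000: CF_t = 102.600000, DF = 0.736908, PV = 75.606774
Price P = sum_t PV_t = 95.756583
Convexity numerator sum_t t*(t + 1/m) * CF_t / (1+y/m)^(m*t + 2):
  t = 1.0000: term = 4.744903
  t = 2.0000: term = 13.806702
  t = 3.0000: term = 26.783126
  t = 4.0000: term = 43.296357
  t = 5.0000: term = 62.991789
  t = 6.0000: term = 85.536862
  t = 7.0000: term = 110.619932
  t = 8.0000: term = 137.949202
  t = 9.0000: term = 167.251699
  t = 10.0000: term = 7824.130086
Convexity = (1/P) * sum = 8477.110659 / 95.756583 = 88.527707

Answer: Convexity = 88.5277


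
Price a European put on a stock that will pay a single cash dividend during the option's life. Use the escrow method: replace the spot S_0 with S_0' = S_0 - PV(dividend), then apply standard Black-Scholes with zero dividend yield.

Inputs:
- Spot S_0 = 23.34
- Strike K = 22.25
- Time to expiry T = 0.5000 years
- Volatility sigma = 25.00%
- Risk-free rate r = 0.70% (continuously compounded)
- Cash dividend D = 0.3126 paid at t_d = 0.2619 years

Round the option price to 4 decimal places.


PV(D) = D * exp(-r * t_d) = 0.3126 * 0.99816838 = 0.31202744
S_0' = S_0 - PV(D) = 23.3400 - 0.31202744 = 23.02797256
d1 = (ln(S_0'/K) + (r + sigma^2/2)*T) / (sigma*sqrt(T)) = 0.30260022
d2 = d1 - sigma*sqrt(T) = 0.12582352
exp(-rT) = 0.99650612
N(-d1) = 0.38109727; N(-d2) = 0.44993581
P = K * exp(-rT) * N(-d2) - S_0' * N(-d1) = 22.2500 * 0.99650612 * 0.44993581 - 23.02797256 * 0.38109727 = 1.2002

Answer: Price = 1.2002


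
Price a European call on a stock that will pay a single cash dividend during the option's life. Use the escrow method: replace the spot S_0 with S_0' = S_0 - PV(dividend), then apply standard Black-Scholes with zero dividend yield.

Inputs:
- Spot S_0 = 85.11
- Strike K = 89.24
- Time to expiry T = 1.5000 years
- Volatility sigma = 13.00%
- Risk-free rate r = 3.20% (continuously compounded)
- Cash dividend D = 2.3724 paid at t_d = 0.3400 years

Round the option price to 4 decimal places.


Answer: Price = 4.2552

Derivation:
PV(D) = D * exp(-r * t_d) = 2.3724 * 0.98917897 = 2.34672820
S_0' = S_0 - PV(D) = 85.1100 - 2.34672820 = 82.76327180
d1 = (ln(S_0'/K) + (r + sigma^2/2)*T) / (sigma*sqrt(T)) = -0.09213840
d2 = d1 - sigma*sqrt(T) = -0.25135523
exp(-rT) = 0.95313379
N(d1) = 0.46329404; N(d2) = 0.40076974
C = S_0' * N(d1) - K * exp(-rT) * N(d2) = 82.76327180 * 0.46329404 - 89.2400 * 0.95313379 * 0.40076974 = 4.2552


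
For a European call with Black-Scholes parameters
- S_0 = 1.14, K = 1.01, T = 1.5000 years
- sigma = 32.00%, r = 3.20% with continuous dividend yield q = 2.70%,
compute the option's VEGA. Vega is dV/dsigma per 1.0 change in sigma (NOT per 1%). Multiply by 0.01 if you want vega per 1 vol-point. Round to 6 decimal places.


Answer: Vega = 0.466274

Derivation:
d1 = 0.5240324341; d2 = 0.1321140753
phi(d1) = 0.3477597090; exp(-qT) = 0.9603091645; exp(-rT) = 0.9531337871
Vega = S * exp(-qT) * phi(d1) * sqrt(T) = 1.1400 * 0.9603091645 * 0.3477597090 * 1.2247448714 = 0.466274


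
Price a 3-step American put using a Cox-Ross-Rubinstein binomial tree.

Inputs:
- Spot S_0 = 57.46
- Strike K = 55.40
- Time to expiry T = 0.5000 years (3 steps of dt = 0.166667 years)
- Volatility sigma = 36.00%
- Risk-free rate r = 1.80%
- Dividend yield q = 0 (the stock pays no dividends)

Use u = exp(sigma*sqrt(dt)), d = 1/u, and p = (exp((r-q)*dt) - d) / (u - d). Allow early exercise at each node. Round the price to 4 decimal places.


Answer: Price = V(0,0) = 4.9718

Derivation:
dt = T/N = 0.166667
u = exp(sigma*sqrt(dt)) = 1.158319; d = 1/u = 0.863320
p = (exp((r-q)*dt) - d) / (u - d) = 0.473508
Discount per step: exp(-r*dt) = 0.997004
Stock lattice S(k, i) with i counting down-moves:
  k=0: S(0,0) = 57.4600
  k=1: S(1,0) = 66.5570; S(1,1) = 49.6064
  k=2: S(2,0) = 77.0942; S(2,1) = 57.4600; S(2,2) = 42.8262
  k=3: S(3,0) = 89.2996; S(3,1) = 66.5570; S(3,2) = 49.6064; S(3,3) = 36.9727
Terminal payoffs V(N, i) = max(K - S_T, 0):
  V(3,0) = 0.000000; V(3,1) = 0.000000; V(3,2) = 5.793609; V(3,3) = 18.427259
Backward induction: V(k, i) = exp(-r*dt) * [p * V(k+1, i) + (1-p) * V(k+1, i+1)]; then take max(V_cont, immediate exercise) for American.
  V(2,0) = exp(-r*dt) * [p*0.000000 + (1-p)*0.000000] = 0.000000; exercise = 0.000000; V(2,0) = max -> 0.000000
  V(2,1) = exp(-r*dt) * [p*0.000000 + (1-p)*5.793609] = 3.041149; exercise = 0.000000; V(2,1) = max -> 3.041149
  V(2,2) = exp(-r*dt) * [p*5.793609 + (1-p)*18.427259] = 12.407840; exercise = 12.573791; V(2,2) = max -> 12.573791
  V(1,0) = exp(-r*dt) * [p*0.000000 + (1-p)*3.041149] = 1.596343; exercise = 0.000000; V(1,0) = max -> 1.596343
  V(1,1) = exp(-r*dt) * [p*3.041149 + (1-p)*12.573791] = 8.035860; exercise = 5.793609; V(1,1) = max -> 8.035860
  V(0,0) = exp(-r*dt) * [p*1.596343 + (1-p)*8.035860] = 4.971757; exercise = 0.000000; V(0,0) = max -> 4.971757


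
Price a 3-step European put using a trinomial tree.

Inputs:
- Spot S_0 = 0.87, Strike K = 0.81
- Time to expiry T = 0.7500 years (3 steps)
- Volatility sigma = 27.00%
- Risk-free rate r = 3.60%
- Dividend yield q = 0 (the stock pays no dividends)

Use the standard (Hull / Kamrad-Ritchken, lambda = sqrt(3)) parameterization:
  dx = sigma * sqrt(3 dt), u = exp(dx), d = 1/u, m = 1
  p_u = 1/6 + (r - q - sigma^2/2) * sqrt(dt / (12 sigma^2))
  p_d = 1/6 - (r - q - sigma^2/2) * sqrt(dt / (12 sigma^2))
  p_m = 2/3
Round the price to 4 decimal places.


Answer: Price = V(0,0) = 0.0440

Derivation:
dt = T/N = 0.250000; dx = sigma*sqrt(3*dt) = 0.233827
u = exp(dx) = 1.263426; d = 1/u = 0.791499
p_u = 0.166426, p_m = 0.666667, p_d = 0.166907
Discount per step: exp(-r*dt) = 0.991040
Stock lattice S(k, j) with j the centered position index:
  k=0: S(0,+0) = 0.8700
  k=1: S(1,-1) = 0.6886; S(1,+0) = 0.8700; S(1,+1) = 1.0992
  k=2: S(2,-2) = 0.5450; S(2,-1) = 0.6886; S(2,+0) = 0.8700; S(2,+1) = 1.0992; S(2,+2) = 1.3887
  k=3: S(3,-3) = 0.4314; S(3,-2) = 0.5450; S(3,-1) = 0.6886; S(3,+0) = 0.8700; S(3,+1) = 1.0992; S(3,+2) = 1.3887; S(3,+3) = 1.7546
Terminal payoffs V(N, j) = max(K - S_T, 0):
  V(3,-3) = 0.378610; V(3,-2) = 0.264971; V(3,-1) = 0.121396; V(3,+0) = 0.000000; V(3,+1) = 0.000000; V(3,+2) = 0.000000; V(3,+3) = 0.000000
Backward induction: V(k, j) = exp(-r*dt) * [p_u * V(k+1, j+1) + p_m * V(k+1, j) + p_d * V(k+1, j-1)]
  V(2,-2) = exp(-r*dt) * [p_u*0.121396 + p_m*0.264971 + p_d*0.378610] = 0.257713
  V(2,-1) = exp(-r*dt) * [p_u*0.000000 + p_m*0.121396 + p_d*0.264971] = 0.124035
  V(2,+0) = exp(-r*dt) * [p_u*0.000000 + p_m*0.000000 + p_d*0.121396] = 0.020080
  V(2,+1) = exp(-r*dt) * [p_u*0.000000 + p_m*0.000000 + p_d*0.000000] = 0.000000
  V(2,+2) = exp(-r*dt) * [p_u*0.000000 + p_m*0.000000 + p_d*0.000000] = 0.000000
  V(1,-1) = exp(-r*dt) * [p_u*0.020080 + p_m*0.124035 + p_d*0.257713] = 0.127890
  V(1,+0) = exp(-r*dt) * [p_u*0.000000 + p_m*0.020080 + p_d*0.124035] = 0.033784
  V(1,+1) = exp(-r*dt) * [p_u*0.000000 + p_m*0.000000 + p_d*0.020080] = 0.003322
  V(0,+0) = exp(-r*dt) * [p_u*0.003322 + p_m*0.033784 + p_d*0.127890] = 0.044023


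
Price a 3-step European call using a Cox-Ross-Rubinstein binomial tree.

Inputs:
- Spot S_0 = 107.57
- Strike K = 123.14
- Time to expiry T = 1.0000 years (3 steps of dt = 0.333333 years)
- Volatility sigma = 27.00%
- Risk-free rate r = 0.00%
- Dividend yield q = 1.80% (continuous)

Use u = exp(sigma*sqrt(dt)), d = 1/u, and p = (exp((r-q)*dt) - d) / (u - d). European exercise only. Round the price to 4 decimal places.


Answer: Price = V(0,0) = 5.0363

Derivation:
dt = T/N = 0.333333
u = exp(sigma*sqrt(dt)) = 1.168691; d = 1/u = 0.855658
p = (exp((r-q)*dt) - d) / (u - d) = 0.441998
Discount per step: exp(-r*dt) = 1.000000
Stock lattice S(k, i) with i counting down-moves:
  k=0: S(0,0) = 107.5700
  k=1: S(1,0) = 125.7161; S(1,1) = 92.0431
  k=2: S(2,0) = 146.9233; S(2,1) = 107.5700; S(2,2) = 78.7574
  k=3: S(3,0) = 171.7080; S(3,1) = 125.7161; S(3,2) = 92.0431; S(3,3) = 67.3894
Terminal payoffs V(N, i) = max(S_T - K, 0):
  V(3,0) = 48.568027; V(3,1) = 2.576123; V(3,2) = 0.000000; V(3,3) = 0.000000
Backward induction: V(k, i) = exp(-r*dt) * [p * V(k+1, i) + (1-p) * V(k+1, i+1)].
  V(2,0) = exp(-r*dt) * [p*48.568027 + (1-p)*2.576123] = 22.904438
  V(2,1) = exp(-r*dt) * [p*2.576123 + (1-p)*0.000000] = 1.138640
  V(2,2) = exp(-r*dt) * [p*0.000000 + (1-p)*0.000000] = 0.000000
  V(1,0) = exp(-r*dt) * [p*22.904438 + (1-p)*1.138640] = 10.759072
  V(1,1) = exp(-r*dt) * [p*1.138640 + (1-p)*0.000000] = 0.503276
  V(0,0) = exp(-r*dt) * [p*10.759072 + (1-p)*0.503276] = 5.036314


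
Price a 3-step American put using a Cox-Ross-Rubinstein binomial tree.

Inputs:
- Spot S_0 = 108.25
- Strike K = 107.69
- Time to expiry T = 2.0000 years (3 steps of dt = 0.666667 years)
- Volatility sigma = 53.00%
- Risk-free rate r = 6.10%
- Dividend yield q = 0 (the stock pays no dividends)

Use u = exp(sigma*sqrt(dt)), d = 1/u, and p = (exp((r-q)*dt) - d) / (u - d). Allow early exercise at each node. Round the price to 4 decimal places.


Answer: Price = V(0,0) = 27.1176

Derivation:
dt = T/N = 0.666667
u = exp(sigma*sqrt(dt)) = 1.541480; d = 1/u = 0.648727
p = (exp((r-q)*dt) - d) / (u - d) = 0.439962
Discount per step: exp(-r*dt) = 0.960149
Stock lattice S(k, i) with i counting down-moves:
  k=0: S(0,0) = 108.2500
  k=1: S(1,0) = 166.8652; S(1,1) = 70.2247
  k=2: S(2,0) = 257.2195; S(2,1) = 108.2500; S(2,2) = 45.5567
  k=3: S(3,0) = 396.4988; S(3,1) = 166.8652; S(3,2) = 70.2247; S(3,3) = 29.5538
Terminal payoffs V(N, i) = max(K - S_T, 0):
  V(3,0) = 0.000000; V(3,1) = 0.000000; V(3,2) = 37.465295; V(3,3) = 78.136156
Backward induction: V(k, i) = exp(-r*dt) * [p * V(k+1, i) + (1-p) * V(k+1, i+1)]; then take max(V_cont, immediate exercise) for American.
  V(2,0) = exp(-r*dt) * [p*0.000000 + (1-p)*0.000000] = 0.000000; exercise = 0.000000; V(2,0) = max -> 0.000000
  V(2,1) = exp(-r*dt) * [p*0.000000 + (1-p)*37.465295] = 20.145825; exercise = 0.000000; V(2,1) = max -> 20.145825
  V(2,2) = exp(-r*dt) * [p*37.465295 + (1-p)*78.136156] = 57.841792; exercise = 62.133332; V(2,2) = max -> 62.133332
  V(1,0) = exp(-r*dt) * [p*0.000000 + (1-p)*20.145825] = 10.832806; exercise = 0.000000; V(1,0) = max -> 10.832806
  V(1,1) = exp(-r*dt) * [p*20.145825 + (1-p)*62.133332] = 41.920505; exercise = 37.465295; V(1,1) = max -> 41.920505
  V(0,0) = exp(-r*dt) * [p*10.832806 + (1-p)*41.920505] = 27.117576; exercise = 0.000000; V(0,0) = max -> 27.117576


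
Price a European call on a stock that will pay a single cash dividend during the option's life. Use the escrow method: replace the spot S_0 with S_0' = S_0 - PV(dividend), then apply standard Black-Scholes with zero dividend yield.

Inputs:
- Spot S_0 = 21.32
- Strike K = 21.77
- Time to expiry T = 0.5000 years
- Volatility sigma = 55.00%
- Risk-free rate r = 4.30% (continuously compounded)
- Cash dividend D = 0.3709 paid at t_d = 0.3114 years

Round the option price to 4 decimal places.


PV(D) = D * exp(-r * t_d) = 0.3709 * 0.98669905 = 0.36596668
S_0' = S_0 - PV(D) = 21.3200 - 0.36596668 = 20.95403332
d1 = (ln(S_0'/K) + (r + sigma^2/2)*T) / (sigma*sqrt(T)) = 0.15150926
d2 = d1 - sigma*sqrt(T) = -0.23739947
exp(-rT) = 0.97872948
N(d1) = 0.56021300; N(d2) = 0.40617345
C = S_0' * N(d1) - K * exp(-rT) * N(d2) = 20.95403332 * 0.56021300 - 21.7700 * 0.97872948 * 0.40617345 = 3.0844

Answer: Price = 3.0844


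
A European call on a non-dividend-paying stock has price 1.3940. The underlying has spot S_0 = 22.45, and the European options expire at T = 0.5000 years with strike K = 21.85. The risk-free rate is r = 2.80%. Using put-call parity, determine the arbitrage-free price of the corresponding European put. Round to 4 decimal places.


Put-call parity: C - P = S_0 * exp(-qT) - K * exp(-rT).
S_0 * exp(-qT) = 22.4500 * 1.00000000 = 22.45000000
K * exp(-rT) = 21.8500 * 0.98609754 = 21.54623134
P = C - S*exp(-qT) + K*exp(-rT)
P = 1.3940 - 22.45000000 + 21.54623134 = 0.4902

Answer: Put price = 0.4902


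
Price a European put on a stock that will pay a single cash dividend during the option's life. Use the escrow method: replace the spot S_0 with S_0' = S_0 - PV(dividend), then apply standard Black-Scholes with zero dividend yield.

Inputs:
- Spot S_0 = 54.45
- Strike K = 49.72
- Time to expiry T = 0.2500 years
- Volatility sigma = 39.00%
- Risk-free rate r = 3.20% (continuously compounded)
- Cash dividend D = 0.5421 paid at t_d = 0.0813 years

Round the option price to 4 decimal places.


PV(D) = D * exp(-r * t_d) = 0.5421 * 0.99740178 = 0.54069151
S_0' = S_0 - PV(D) = 54.4500 - 0.54069151 = 53.90930849
d1 = (ln(S_0'/K) + (r + sigma^2/2)*T) / (sigma*sqrt(T)) = 0.55337639
d2 = d1 - sigma*sqrt(T) = 0.35837639
exp(-rT) = 0.99203191
N(-d1) = 0.29000285; N(-d2) = 0.36003083
P = K * exp(-rT) * N(-d2) - S_0' * N(-d1) = 49.7200 * 0.99203191 * 0.36003083 - 53.90930849 * 0.29000285 = 2.1242

Answer: Price = 2.1242


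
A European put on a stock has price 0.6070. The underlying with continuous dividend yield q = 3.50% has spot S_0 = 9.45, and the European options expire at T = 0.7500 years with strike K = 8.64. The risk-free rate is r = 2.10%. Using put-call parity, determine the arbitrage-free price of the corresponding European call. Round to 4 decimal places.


Put-call parity: C - P = S_0 * exp(-qT) - K * exp(-rT).
S_0 * exp(-qT) = 9.4500 * 0.97409154 = 9.20516502
K * exp(-rT) = 8.6400 * 0.98437338 = 8.50498603
C = P + S*exp(-qT) - K*exp(-rT)
C = 0.6070 + 9.20516502 - 8.50498603 = 1.3072

Answer: Call price = 1.3072


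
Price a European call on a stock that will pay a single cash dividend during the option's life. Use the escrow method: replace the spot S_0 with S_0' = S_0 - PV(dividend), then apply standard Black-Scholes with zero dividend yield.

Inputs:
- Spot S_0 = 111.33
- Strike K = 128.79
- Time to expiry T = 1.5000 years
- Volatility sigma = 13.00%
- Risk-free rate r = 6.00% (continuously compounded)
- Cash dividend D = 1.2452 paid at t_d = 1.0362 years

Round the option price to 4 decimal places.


Answer: Price = 4.0719

Derivation:
PV(D) = D * exp(-r * t_d) = 1.2452 * 0.93972124 = 1.17014089
S_0' = S_0 - PV(D) = 111.3300 - 1.17014089 = 110.15985911
d1 = (ln(S_0'/K) + (r + sigma^2/2)*T) / (sigma*sqrt(T)) = -0.33649454
d2 = d1 - sigma*sqrt(T) = -0.49571138
exp(-rT) = 0.91393119
N(d1) = 0.36824898; N(d2) = 0.31004903
C = S_0' * N(d1) - K * exp(-rT) * N(d2) = 110.15985911 * 0.36824898 - 128.7900 * 0.91393119 * 0.31004903 = 4.0719


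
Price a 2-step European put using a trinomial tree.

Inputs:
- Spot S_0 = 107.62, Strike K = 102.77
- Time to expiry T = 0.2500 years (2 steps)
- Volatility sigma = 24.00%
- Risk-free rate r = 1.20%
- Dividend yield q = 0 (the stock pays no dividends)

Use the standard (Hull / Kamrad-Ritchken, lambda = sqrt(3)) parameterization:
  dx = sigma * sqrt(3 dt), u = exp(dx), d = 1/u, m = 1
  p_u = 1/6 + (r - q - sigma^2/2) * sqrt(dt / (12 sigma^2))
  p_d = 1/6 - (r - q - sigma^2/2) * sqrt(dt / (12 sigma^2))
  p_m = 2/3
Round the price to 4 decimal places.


dt = T/N = 0.125000; dx = sigma*sqrt(3*dt) = 0.146969
u = exp(dx) = 1.158319; d = 1/u = 0.863320
p_u = 0.159522, p_m = 0.666667, p_d = 0.173811
Discount per step: exp(-r*dt) = 0.998501
Stock lattice S(k, j) with j the centered position index:
  k=0: S(0,+0) = 107.6200
  k=1: S(1,-1) = 92.9105; S(1,+0) = 107.6200; S(1,+1) = 124.6582
  k=2: S(2,-2) = 80.2116; S(2,-1) = 92.9105; S(2,+0) = 107.6200; S(2,+1) = 124.6582; S(2,+2) = 144.3939
Terminal payoffs V(N, j) = max(K - S_T, 0):
  V(2,-2) = 22.558433; V(2,-1) = 9.859458; V(2,+0) = 0.000000; V(2,+1) = 0.000000; V(2,+2) = 0.000000
Backward induction: V(k, j) = exp(-r*dt) * [p_u * V(k+1, j+1) + p_m * V(k+1, j) + p_d * V(k+1, j-1)]
  V(1,-1) = exp(-r*dt) * [p_u*0.000000 + p_m*9.859458 + p_d*22.558433] = 10.478147
  V(1,+0) = exp(-r*dt) * [p_u*0.000000 + p_m*0.000000 + p_d*9.859458] = 1.711114
  V(1,+1) = exp(-r*dt) * [p_u*0.000000 + p_m*0.000000 + p_d*0.000000] = 0.000000
  V(0,+0) = exp(-r*dt) * [p_u*0.000000 + p_m*1.711114 + p_d*10.478147] = 2.957520

Answer: Price = V(0,0) = 2.9575


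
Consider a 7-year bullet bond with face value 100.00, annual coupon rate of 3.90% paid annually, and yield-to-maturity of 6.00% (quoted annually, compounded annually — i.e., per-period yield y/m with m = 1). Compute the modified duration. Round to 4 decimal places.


Answer: Modified duration = 5.8517

Derivation:
Coupon per period c = face * coupon_rate / m = 3.900000
Periods per year m = 1; per-period yield y/m = 0.060000
Number of cashflows N = 7
Cashflows (t years, CF_t, discount factor 1/(1+y/m)^(m*t), PV):
  t = 1.0000: CF_t = 3.900000, DF = 0.943396, PV = 3.679245
  t = 2.0000: CF_t = 3.900000, DF = 0.889996, PV = 3.470986
  t = 3.0000: CF_t = 3.900000, DF = 0.839619, PV = 3.274515
  t = 4.0000: CF_t = 3.900000, DF = 0.792094, PV = 3.089165
  t = 5.0000: CF_t = 3.900000, DF = 0.747258, PV = 2.914307
  t = 6.0000: CF_t = 3.900000, DF = 0.704961, PV = 2.749346
  t = 7.0000: CF_t = 103.900000, DF = 0.665057, PV = 69.099434
Price P = sum_t PV_t = 88.276999
First compute Macaulay numerator sum_t t * PV_t:
  t * PV_t at t = 1.0000: 3.679245
  t * PV_t at t = 2.0000: 6.941972
  t * PV_t at t = 3.0000: 9.823546
  t * PV_t at t = 4.0000: 12.356661
  t * PV_t at t = 5.0000: 14.571534
  t * PV_t at t = 6.0000: 16.496077
  t * PV_t at t = 7.0000: 483.696039
Macaulay duration D = 547.565074 / 88.276999 = 6.202806
Modified duration = D / (1 + y/m) = 6.202806 / (1 + 0.060000) = 5.851704


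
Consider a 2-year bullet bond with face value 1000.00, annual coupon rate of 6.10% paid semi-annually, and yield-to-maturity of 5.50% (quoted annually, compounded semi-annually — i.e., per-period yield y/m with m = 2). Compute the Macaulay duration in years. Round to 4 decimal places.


Answer: Macaulay duration = 1.9135 years

Derivation:
Coupon per period c = face * coupon_rate / m = 30.500000
Periods per year m = 2; per-period yield y/m = 0.027500
Number of cashflows N = 4
Cashflows (t years, CF_t, discount factor 1/(1+y/m)^(m*t), PV):
  t = 0.5000: CF_t = 30.500000, DF = 0.973236, PV = 29.683698
  t = 1.0000: CF_t = 30.500000, DF = 0.947188, PV = 28.889244
  t = 1.5000: CF_t = 30.500000, DF = 0.921838, PV = 28.116053
  t = 2.0000: CF_t = 1030.500000, DF = 0.897166, PV = 924.529289
Price P = sum_t PV_t = 1011.218284
Macaulay numerator sum_t t * PV_t:
  t * PV_t at t = 0.5000: 14.841849
  t * PV_t at t = 1.0000: 28.889244
  t * PV_t at t = 1.5000: 42.174079
  t * PV_t at t = 2.0000: 1849.058577
Macaulay duration D = (sum_t t * PV_t) / P = 1934.963749 / 1011.218284 = 1.913498


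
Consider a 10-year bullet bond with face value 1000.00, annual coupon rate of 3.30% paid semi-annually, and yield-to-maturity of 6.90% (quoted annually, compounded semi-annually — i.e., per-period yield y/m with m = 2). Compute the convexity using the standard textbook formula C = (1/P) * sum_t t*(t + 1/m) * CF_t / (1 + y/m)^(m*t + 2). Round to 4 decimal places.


Coupon per period c = face * coupon_rate / m = 16.500000
Periods per year m = 2; per-period yield y/m = 0.034500
Number of cashflows N = 20
Cashflows (t years, CF_t, discount factor 1/(1+y/m)^(m*t), PV):
  t = 0.5000: CF_t = 16.500000, DF = 0.966651, PV = 15.949734
  t = 1.0000: CF_t = 16.500000, DF = 0.934413, PV = 15.417819
  t = 1.5000: CF_t = 16.500000, DF = 0.903251, PV = 14.903644
  t = 2.0000: CF_t = 16.500000, DF = 0.873128, PV = 14.406615
  t = 2.5000: CF_t = 16.500000, DF = 0.844010, PV = 13.926163
  t = 3.0000: CF_t = 16.500000, DF = 0.815863, PV = 13.461733
  t = 3.5000: CF_t = 16.500000, DF = 0.788654, PV = 13.012792
  t = 4.0000: CF_t = 16.500000, DF = 0.762353, PV = 12.578822
  t = 4.5000: CF_t = 16.500000, DF = 0.736929, PV = 12.159326
  t = 5.0000: CF_t = 16.500000, DF = 0.712353, PV = 11.753819
  t = 5.5000: CF_t = 16.500000, DF = 0.688596, PV = 11.361836
  t = 6.0000: CF_t = 16.500000, DF = 0.665632, PV = 10.982925
  t = 6.5000: CF_t = 16.500000, DF = 0.643433, PV = 10.616650
  t = 7.0000: CF_t = 16.500000, DF = 0.621975, PV = 10.262591
  t = 7.5000: CF_t = 16.500000, DF = 0.601233, PV = 9.920339
  t = 8.0000: CF_t = 16.500000, DF = 0.581182, PV = 9.589501
  t = 8.5000: CF_t = 16.500000, DF = 0.561800, PV = 9.269697
  t = 9.0000: CF_t = 16.500000, DF = 0.543064, PV = 8.960558
  t = 9.5000: CF_t = 16.500000, DF = 0.524953, PV = 8.661728
  t = 10.0000: CF_t = 1016.500000, DF = 0.507446, PV = 515.819176
Price P = sum_t PV_t = 743.015467
Convexity numerator sum_t t*(t + 1/m) * CF_t / (1+y/m)^(m*t + 2):
  t = 0.5000: term = 7.451822
  t = 1.0000: term = 21.609923
  t = 1.5000: term = 41.778489
  t = 2.0000: term = 67.308665
  t = 2.5000: term = 97.595938
  t = 3.0000: term = 132.077635
  t = 3.5000: term = 170.230559
  t = 4.0000: term = 211.568740
  t = 4.5000: term = 255.641300
  t = 5.0000: term = 302.030428
  t = 5.5000: term = 350.349457
  t = 6.0000: term = 400.241043
  t = 6.5000: term = 451.375431
  t = 7.0000: term = 503.448820
  t = 7.5000: term = 556.181808
  t = 8.0000: term = 609.317914
  t = 8.5000: term = 662.622188
  t = 9.0000: term = 715.879884
  t = 9.5000: term = 768.895208
  t = 10.0000: term = 50608.771130
Convexity = (1/P) * sum = 56934.376382 / 743.015467 = 76.626099

Answer: Convexity = 76.6261
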